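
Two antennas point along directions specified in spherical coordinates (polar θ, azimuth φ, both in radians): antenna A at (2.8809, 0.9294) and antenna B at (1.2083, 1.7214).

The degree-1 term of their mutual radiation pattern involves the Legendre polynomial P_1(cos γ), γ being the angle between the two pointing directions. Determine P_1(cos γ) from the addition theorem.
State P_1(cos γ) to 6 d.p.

-0.173344

Summing Y*_{l m}(θ₁,φ₁)·Y_{l m}(θ₂,φ₂) over m ∈ [−1, 1]; prefactor 4π/(2·1+1) = 4.188790:
  m=-1: Y*=+0.053281+0.071353i  Y=-0.048468-0.319385i  product +0.020207-0.020475i
  m=+0: Y*=-0.472093-0.000000i  Y=+0.173263+0.000000i  product -0.081796-0.000000i
  m=+1: Y*=-0.053281+0.071353i  Y=+0.048468-0.319385i  product +0.020207+0.020475i
Total Σ_m = -0.041383+0.000000i. Multiply by 4.188790: -0.173344+0.000000i. P_1(cos γ) = -0.173344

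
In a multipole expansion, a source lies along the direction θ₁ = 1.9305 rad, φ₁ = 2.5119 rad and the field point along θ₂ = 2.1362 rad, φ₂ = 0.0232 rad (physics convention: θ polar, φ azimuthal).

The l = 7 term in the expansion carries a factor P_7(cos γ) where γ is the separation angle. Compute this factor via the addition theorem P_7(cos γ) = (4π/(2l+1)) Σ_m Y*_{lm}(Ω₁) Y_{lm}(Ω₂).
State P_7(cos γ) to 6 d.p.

Expand P_7 via completeness: Σ_{m} conj(Y_{7,m}) at Ω₁ times Y_{7,m} at Ω₂ —
  m=-7: +0.094373-0.300248i × +0.151005-0.024741i = +0.006822-0.047674i  (running Σ = +0.006822-0.047674i)
  m=-6: +0.356122-0.263251i × -0.359765+0.050405i = -0.114851+0.112659i  (running Σ = -0.108029+0.064985i)
  m=-5: +0.160990-0.001106i × +0.427285-0.049789i = +0.068733-0.008488i  (running Σ = -0.039295+0.056497i)
  m=-4: -0.223731-0.160679i × -0.145557+0.013547i = +0.034742+0.020357i  (running Σ = -0.004553+0.076854i)
  m=-3: -0.084666-0.256967i × -0.276571+0.019280i = +0.028371+0.069437i  (running Σ = +0.023818+0.146291i)
  m=-2: -0.052720+0.163786i × +0.286091-0.013284i = -0.012907+0.047558i  (running Σ = +0.010911+0.193849i)
  m=-1: -0.238877+0.174056i × +0.167814-0.003894i = -0.039409+0.030139i  (running Σ = -0.028499+0.223989i)
  m=0: +0.139255-0.000000i × -0.309704+0.000000i = -0.043128+0.000000i  (running Σ = -0.071626+0.223989i)
  m=1: +0.238877+0.174056i × -0.167814-0.003894i = -0.039409-0.030139i  (running Σ = -0.111036+0.193849i)
  m=2: -0.052720-0.163786i × +0.286091+0.013284i = -0.012907-0.047558i  (running Σ = -0.123943+0.146291i)
  m=3: +0.084666-0.256967i × +0.276571+0.019280i = +0.028371-0.069437i  (running Σ = -0.095572+0.076854i)
  m=4: -0.223731+0.160679i × -0.145557-0.013547i = +0.034742-0.020357i  (running Σ = -0.060830+0.056497i)
  m=5: -0.160990-0.001106i × -0.427285-0.049789i = +0.068733+0.008488i  (running Σ = +0.007904+0.064985i)
  m=6: +0.356122+0.263251i × -0.359765-0.050405i = -0.114851-0.112659i  (running Σ = -0.106947-0.047674i)
  m=7: -0.094373-0.300248i × -0.151005-0.024741i = +0.006822+0.047674i  (running Σ = -0.100125+0.000000i)
Accumulated sum -0.100125+0.000000i; after 4π/(2l+1) scaling, -0.083881+0.000000i ⇒ P_7 = -0.083881

-0.083881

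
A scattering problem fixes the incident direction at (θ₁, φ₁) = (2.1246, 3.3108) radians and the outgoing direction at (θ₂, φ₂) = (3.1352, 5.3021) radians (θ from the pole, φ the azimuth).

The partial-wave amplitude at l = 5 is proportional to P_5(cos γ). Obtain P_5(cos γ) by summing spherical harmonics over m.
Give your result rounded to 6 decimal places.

Expand P_5 via completeness: Σ_{m} conj(Y_{5,m}) at Ω₁ times Y_{5,m} at Ω₂ —
  m=-5: (-0.136954, -0.154659) × (0.000000, -0.000000) = (-0.000000, 0.000000)  (running Σ = (-0.000000, 0.000000))
  m=-4: (-0.314903, -0.253003) × (0.000000, 0.000000) = (-0.000000, -0.000000)  (running Σ = (-0.000000, -0.000000))
  m=-3: (-0.277042, -0.154102) × (-0.000001, 0.000000) = (0.000000, 0.000000)  (running Σ = (0.000000, 0.000000))
  m=-2: (0.103521, 0.036435) × (0.000053, -0.000128) = (0.000010, -0.000011)  (running Σ = (0.000010, -0.000011))
  m=-1: (0.339874, 0.058064) × (0.009108, 0.013611) = (0.002305, 0.005155)  (running Σ = (0.002315, 0.005144))
  m=0: (-0.028172, -0.000000) × (-0.935316, 0.000000) = (0.026350, 0.000000)  (running Σ = (0.028666, 0.005144))
  m=1: (-0.339874, 0.058064) × (-0.009108, 0.013611) = (0.002305, -0.005155)  (running Σ = (0.030971, -0.000011))
  m=2: (0.103521, -0.036435) × (0.000053, 0.000128) = (0.000010, 0.000011)  (running Σ = (0.030981, 0.000000))
  m=3: (0.277042, -0.154102) × (0.000001, 0.000000) = (0.000000, -0.000000)  (running Σ = (0.030981, -0.000000))
  m=4: (-0.314903, 0.253003) × (0.000000, -0.000000) = (-0.000000, 0.000000)  (running Σ = (0.030981, 0.000000))
  m=5: (0.136954, -0.154659) × (-0.000000, -0.000000) = (-0.000000, -0.000000)  (running Σ = (0.030981, -0.000000))
Total Σ_m = (0.030981, -0.000000). Multiply by 1.142397: (0.035393, -0.000000). P_5(cos γ) = 0.035393

0.035393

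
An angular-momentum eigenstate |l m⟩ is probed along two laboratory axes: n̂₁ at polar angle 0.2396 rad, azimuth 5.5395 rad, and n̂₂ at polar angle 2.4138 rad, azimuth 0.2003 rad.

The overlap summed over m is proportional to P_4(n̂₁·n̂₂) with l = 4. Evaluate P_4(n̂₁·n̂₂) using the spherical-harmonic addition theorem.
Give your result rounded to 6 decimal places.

Addition theorem: P_4(cos γ) = (4π/9) Σ_m Y*_{lm}(Ω₁) Y_{lm}(Ω₂), m = −4…4:
  [-4]  conj(Y_{4,-4})(Ω₁) = (-0.001384, -0.000233) ; Y_{4,-4}(Ω₂) = (0.060301, -0.062238) ; Δ = (-0.000098, 0.000072)
  [-3]  conj(Y_{4,-3})(Ω₁) = (-0.009967, -0.012835) ; Y_{4,-3}(Ω₂) = (-0.226918, 0.155543) ; Δ = (0.004258, 0.001362)
  [-2]  conj(Y_{4,-2})(Ω₁) = (0.008800, -0.105244) ; Y_{4,-2}(Ω₂) = (0.395629, -0.167549) ; Δ = (-0.014152, -0.043112)
  [-1]  conj(Y_{4,-1})(Ω₁) = (0.289429, -0.266237) ; Y_{4,-1}(Ω₂) = (-0.207790, 0.042186) ; Δ = (-0.048909, 0.067531)
  [+0]  conj(Y_{4,0})(Ω₁) = (0.619723, -0.000000) ; Y_{4,0}(Ω₂) = (-0.301169, 0.000000) ; Δ = (-0.186641, 0.000000)
  [+1]  conj(Y_{4,1})(Ω₁) = (-0.289429, -0.266237) ; Y_{4,1}(Ω₂) = (0.207790, 0.042186) ; Δ = (-0.048909, -0.067531)
  [+2]  conj(Y_{4,2})(Ω₁) = (0.008800, 0.105244) ; Y_{4,2}(Ω₂) = (0.395629, 0.167549) ; Δ = (-0.014152, 0.043112)
  [+3]  conj(Y_{4,3})(Ω₁) = (0.009967, -0.012835) ; Y_{4,3}(Ω₂) = (0.226918, 0.155543) ; Δ = (0.004258, -0.001362)
  [+4]  conj(Y_{4,4})(Ω₁) = (-0.001384, 0.000233) ; Y_{4,4}(Ω₂) = (0.060301, 0.062238) ; Δ = (-0.000098, -0.000072)
Accumulated sum (-0.304443, -0.000000); after 4π/(2l+1) scaling, (-0.425082, -0.000000) ⇒ P_4 = -0.425082

-0.425082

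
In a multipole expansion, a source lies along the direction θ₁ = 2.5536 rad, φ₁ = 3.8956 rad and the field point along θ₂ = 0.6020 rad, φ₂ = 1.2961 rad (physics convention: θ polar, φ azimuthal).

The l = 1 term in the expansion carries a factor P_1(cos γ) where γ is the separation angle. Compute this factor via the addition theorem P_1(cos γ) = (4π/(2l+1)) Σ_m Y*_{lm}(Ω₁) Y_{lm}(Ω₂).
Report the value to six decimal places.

Summing Y*_{l m}(θ₁,φ₁)·Y_{l m}(θ₂,φ₂) over m ∈ [−1, 1]; prefactor 4π/(2·1+1) = 4.188790:
  m=-1: Y*=-0.139698-0.131192i  Y=+0.053071-0.188315i  product -0.032119+0.019345i
  m=+0: Y*=-0.406545-0.000000i  Y=+0.402708+0.000000i  product -0.163719-0.000000i
  m=+1: Y*=+0.139698-0.131192i  Y=-0.053071-0.188315i  product -0.032119-0.019345i
Accumulated sum -0.227958+0.000000i; after 4π/(2l+1) scaling, -0.954867+0.000000i ⇒ P_1 = -0.954867

-0.954867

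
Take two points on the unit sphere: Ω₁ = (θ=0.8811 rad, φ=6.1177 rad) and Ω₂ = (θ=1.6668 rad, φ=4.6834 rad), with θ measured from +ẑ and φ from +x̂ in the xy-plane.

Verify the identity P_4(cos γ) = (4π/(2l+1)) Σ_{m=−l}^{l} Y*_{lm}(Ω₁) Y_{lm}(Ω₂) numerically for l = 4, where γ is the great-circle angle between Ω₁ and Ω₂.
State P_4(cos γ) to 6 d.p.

Term-by-term m-sum for l=4 (normalisation 4π/9 = 1.396263):
  m=-4: Y*=0.12363 - 0.09633j  Y=0.43152 + 0.05026j  product 0.05819 - 0.03536j
  m=-3: Y*=0.32150 - 0.17416j  Y=-0.01028 + 0.11788j  product 0.01723 + 0.03969j
  m=-2: Y*=0.34533 - 0.11866j  Y=0.30961 + 0.01797j  product 0.10905 - 0.03053j
  m=-1: Y*=-0.03798 + 0.00634j  Y=-0.00384 + 0.13246j  product -0.00069 - 0.00506j
  m=+0: Y*=-0.36062 + 0.00000j  Y=0.28851 + 0.00000j  product -0.10404 + 0.00000j
  m=+1: Y*=0.03798 + 0.00634j  Y=0.00384 + 0.13246j  product -0.00069 + 0.00506j
  m=+2: Y*=0.34533 + 0.11866j  Y=0.30961 - 0.01797j  product 0.10905 + 0.03053j
  m=+3: Y*=-0.32150 - 0.17416j  Y=0.01028 + 0.11788j  product 0.01723 - 0.03969j
  m=+4: Y*=0.12363 + 0.09633j  Y=0.43152 - 0.05026j  product 0.05819 + 0.03536j
Σ over m = 0.26350 + 0.00000j; ×(4π/9) → 0.36792 + 0.00000j. Real part: 0.367921

0.367921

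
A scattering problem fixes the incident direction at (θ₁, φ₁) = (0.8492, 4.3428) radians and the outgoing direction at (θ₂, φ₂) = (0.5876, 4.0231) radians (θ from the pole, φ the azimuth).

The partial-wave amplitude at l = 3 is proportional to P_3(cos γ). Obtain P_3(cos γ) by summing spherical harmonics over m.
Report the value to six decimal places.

0.691694

Addition theorem: P_3(cos γ) = (4π/7) Σ_m Y*_{lm}(Ω₁) Y_{lm}(Ω₂), m = −3…3:
  term(m=-3) = (0.007206, 0.010274)   from Y*(Ω₁)=(0.158035, 0.078698), Y(Ω₂)=(0.062479, 0.033895)
  term(m=-2) = (0.079816, 0.059352)   from Y*(Ω₁)=(-0.281205, 0.256342), Y(Ω₂)=(-0.049937, -0.256584)
  term(m=-1) = (0.120143, 0.039774)   from Y*(Ω₁)=(-0.103584, -0.267389), Y(Ω₂)=(-0.280688, 0.340583)
  term(m=+0) = (-0.029027, -0.000000)   from Y*(Ω₁)=(-0.201684, -0.000000), Y(Ω₂)=(0.143924, 0.000000)
  term(m=+1) = (0.120143, -0.039774)   from Y*(Ω₁)=(0.103584, -0.267389), Y(Ω₂)=(0.280688, 0.340583)
  term(m=+2) = (0.079816, -0.059352)   from Y*(Ω₁)=(-0.281205, -0.256342), Y(Ω₂)=(-0.049937, 0.256584)
  term(m=+3) = (0.007206, -0.010274)   from Y*(Ω₁)=(-0.158035, 0.078698), Y(Ω₂)=(-0.062479, 0.033895)
Σ over m = (0.385303, -0.000000); ×(4π/7) → (0.691694, -0.000000). Real part: 0.691694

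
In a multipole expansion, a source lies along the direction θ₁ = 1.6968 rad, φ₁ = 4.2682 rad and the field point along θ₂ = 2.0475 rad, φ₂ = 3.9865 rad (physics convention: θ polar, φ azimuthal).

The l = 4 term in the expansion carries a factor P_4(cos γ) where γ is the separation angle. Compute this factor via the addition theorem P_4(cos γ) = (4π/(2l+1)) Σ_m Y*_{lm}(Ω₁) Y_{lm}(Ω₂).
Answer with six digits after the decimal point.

Term-by-term m-sum for l=4 (normalisation 4π/9 = 1.396263):
  [-4]  conj(Y_{4,-4})(Ω₁) = -0.087665-0.419605i ; Y_{4,-4}(Ω₂) = -0.268026+0.065033i ; Δ = +0.050785+0.106764i
  [-3]  conj(Y_{4,-3})(Ω₁) = -0.149249-0.036244i ; Y_{4,-3}(Ω₂) = -0.330924-0.229751i ; Δ = +0.041063+0.046284i
  [-2]  conj(Y_{4,-2})(Ω₁) = +0.184687-0.227260i ; Y_{4,-2}(Ω₂) = -0.014858-0.124247i ; Δ = -0.030980-0.019570i
  [-1]  conj(Y_{4,-1})(Ω₁) = -0.073236-0.153887i ; Y_{4,-1}(Ω₂) = -0.195398+0.220157i ; Δ = +0.048189+0.013946i
  [+0]  conj(Y_{4,0})(Ω₁) = +0.268160-0.000000i ; Y_{4,0}(Ω₂) = -0.186695+0.000000i ; Δ = -0.050064+0.000000i
  [+1]  conj(Y_{4,1})(Ω₁) = +0.073236-0.153887i ; Y_{4,1}(Ω₂) = +0.195398+0.220157i ; Δ = +0.048189-0.013946i
  [+2]  conj(Y_{4,2})(Ω₁) = +0.184687+0.227260i ; Y_{4,2}(Ω₂) = -0.014858+0.124247i ; Δ = -0.030980+0.019570i
  [+3]  conj(Y_{4,3})(Ω₁) = +0.149249-0.036244i ; Y_{4,3}(Ω₂) = +0.330924-0.229751i ; Δ = +0.041063-0.046284i
  [+4]  conj(Y_{4,4})(Ω₁) = -0.087665+0.419605i ; Y_{4,4}(Ω₂) = -0.268026-0.065033i ; Δ = +0.050785-0.106764i
Σ over m = +0.168050+0.000000i; ×(4π/9) → +0.234641+0.000000i. Real part: 0.234641

0.234641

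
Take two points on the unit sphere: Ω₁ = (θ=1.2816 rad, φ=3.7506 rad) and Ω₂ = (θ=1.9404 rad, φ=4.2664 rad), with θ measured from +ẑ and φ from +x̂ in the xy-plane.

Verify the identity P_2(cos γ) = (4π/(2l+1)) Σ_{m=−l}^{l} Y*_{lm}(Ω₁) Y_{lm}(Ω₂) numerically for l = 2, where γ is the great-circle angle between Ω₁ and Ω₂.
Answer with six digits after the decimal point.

0.182323

Summing Y*_{l m}(θ₁,φ₁)·Y_{l m}(θ₂,φ₂) over m ∈ [−2, 2]; prefactor 4π/(2·2+1) = 2.513274:
  [-2]  conj(Y_{2,-2})(Ω₁) = 0.12261 + 0.33301j ; Y_{2,-2}(Ω₂) = -0.21088 - 0.26141j ; Δ = 0.06120 - 0.10228j
  [-1]  conj(Y_{2,-1})(Ω₁) = -0.17320 - 0.12080j ; Y_{2,-1}(Ω₂) = 0.11225 - 0.23478j ; Δ = -0.04780 + 0.02710j
  [+0]  conj(Y_{2,0})(Ω₁) = -0.23844 + 0.00000j ; Y_{2,0}(Ω₂) = -0.19192 + 0.00000j ; Δ = 0.04576 + 0.00000j
  [+1]  conj(Y_{2,1})(Ω₁) = 0.17320 - 0.12080j ; Y_{2,1}(Ω₂) = -0.11225 - 0.23478j ; Δ = -0.04780 - 0.02710j
  [+2]  conj(Y_{2,2})(Ω₁) = 0.12261 - 0.33301j ; Y_{2,2}(Ω₂) = -0.21088 + 0.26141j ; Δ = 0.06120 + 0.10228j
Σ over m = 0.07254 + 0.00000j; ×(4π/5) → 0.18232 + 0.00000j. Real part: 0.182323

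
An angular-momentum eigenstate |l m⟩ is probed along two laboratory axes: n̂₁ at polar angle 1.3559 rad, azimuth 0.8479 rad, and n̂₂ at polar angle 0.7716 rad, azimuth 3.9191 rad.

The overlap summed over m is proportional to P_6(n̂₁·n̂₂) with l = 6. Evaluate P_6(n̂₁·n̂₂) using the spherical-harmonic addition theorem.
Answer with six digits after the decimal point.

Addition theorem: P_6(cos γ) = (4π/13) Σ_m Y*_{lm}(Ω₁) Y_{lm}(Ω₂), m = −6…6:
  m=-6: Y*=(0.153887, -0.390935)  Y=(-0.002628, 0.055461)  product (0.021277, 0.009562)
  m=-5: Y*=(-0.144682, -0.282800)  Y=(0.145216, -0.134187)  product (-0.058958, -0.021653)
  m=-4: Y*=(0.157415, 0.040196)  Y=(-0.392138, -0.012381)  product (-0.061231, -0.017711)
  m=-3: Y*=(0.267647, -0.182280)  Y=(0.289705, 0.303756)  product (0.132907, 0.028492)
  m=-2: Y*=(-0.009679, 0.077025)  Y=(0.001158, -0.073345)  product (0.005638, 0.000799)
  m=-1: Y*=(0.210324, 0.238407)  Y=(0.249807, -0.245895)  product (0.111164, 0.007838)
  m=+0: Y*=(-0.054345, -0.000000)  Y=(-0.182788, 0.000000)  product (0.009934, 0.000000)
  m=+1: Y*=(-0.210324, 0.238407)  Y=(-0.249807, -0.245895)  product (0.111164, -0.007838)
  m=+2: Y*=(-0.009679, -0.077025)  Y=(0.001158, 0.073345)  product (0.005638, -0.000799)
  m=+3: Y*=(-0.267647, -0.182280)  Y=(-0.289705, 0.303756)  product (0.132907, -0.028492)
  m=+4: Y*=(0.157415, -0.040196)  Y=(-0.392138, 0.012381)  product (-0.061231, 0.017711)
  m=+5: Y*=(0.144682, -0.282800)  Y=(-0.145216, -0.134187)  product (-0.058958, 0.021653)
  m=+6: Y*=(0.153887, 0.390935)  Y=(-0.002628, -0.055461)  product (0.021277, -0.009562)
Total Σ_m = (0.311529, -0.000000). Multiply by 0.966644: (0.301137, -0.000000). P_6(cos γ) = 0.301137

0.301137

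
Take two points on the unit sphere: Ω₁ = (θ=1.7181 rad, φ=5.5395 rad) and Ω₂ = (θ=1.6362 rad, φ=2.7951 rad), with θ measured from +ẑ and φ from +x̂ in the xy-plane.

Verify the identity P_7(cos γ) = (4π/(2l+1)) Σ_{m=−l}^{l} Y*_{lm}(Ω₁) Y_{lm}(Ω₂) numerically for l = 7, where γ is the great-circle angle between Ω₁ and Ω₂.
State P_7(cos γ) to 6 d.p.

0.365741

Expand P_7 via completeness: Σ_{m} conj(Y_{7,m}) at Ω₁ times Y_{7,m} at Ω₂ —
  [-7]  conj(Y_{7,-7})(Ω₁) = 0.21945 + 0.40808j ; Y_{7,-7}(Ω₂) = 0.37159 - 0.32338j ; Δ = 0.21351 + 0.08067j
  [-6]  conj(Y_{7,-6})(Ω₁) = 0.06371 - 0.24922j ; Y_{7,-6}(Ω₂) = 0.05874 - 0.10547j ; Δ = -0.02254 - 0.02136j
  [-5]  conj(Y_{7,-5})(Ω₁) = 0.20969 - 0.13644j ; Y_{7,-5}(Ω₂) = -0.05519 + 0.33839j ; Δ = 0.03460 + 0.07849j
  [-4]  conj(Y_{7,-4})(Ω₁) = -0.27658 - 0.04658j ; Y_{7,-4}(Ω₂) = 0.02573 + 0.13764j ; Δ = -0.00071 - 0.03927j
  [-3]  conj(Y_{7,-3})(Ω₁) = -0.10801 - 0.13909j ; Y_{7,-3}(Ω₂) = -0.15153 - 0.25784j ; Δ = -0.01950 + 0.04892j
  [-2]  conj(Y_{7,-2})(Ω₁) = -0.02377 + 0.28429j ; Y_{7,-2}(Ω₂) = -0.11384 - 0.09453j ; Δ = 0.02958 - 0.03012j
  [-1]  conj(Y_{7,-1})(Ω₁) = -0.10775 + 0.09912j ; Y_{7,-1}(Ω₂) = 0.26572 + 0.09594j ; Δ = -0.03814 + 0.01600j
  [+0]  conj(Y_{7,0})(Ω₁) = 0.28595 + 0.00000j ; Y_{7,0}(Ω₂) = 0.15025 + 0.00000j ; Δ = 0.04296 + 0.00000j
  [+1]  conj(Y_{7,1})(Ω₁) = 0.10775 + 0.09912j ; Y_{7,1}(Ω₂) = -0.26572 + 0.09594j ; Δ = -0.03814 - 0.01600j
  [+2]  conj(Y_{7,2})(Ω₁) = -0.02377 - 0.28429j ; Y_{7,2}(Ω₂) = -0.11384 + 0.09453j ; Δ = 0.02958 + 0.03012j
  [+3]  conj(Y_{7,3})(Ω₁) = 0.10801 - 0.13909j ; Y_{7,3}(Ω₂) = 0.15153 - 0.25784j ; Δ = -0.01950 - 0.04892j
  [+4]  conj(Y_{7,4})(Ω₁) = -0.27658 + 0.04658j ; Y_{7,4}(Ω₂) = 0.02573 - 0.13764j ; Δ = -0.00071 + 0.03927j
  [+5]  conj(Y_{7,5})(Ω₁) = -0.20969 - 0.13644j ; Y_{7,5}(Ω₂) = 0.05519 + 0.33839j ; Δ = 0.03460 - 0.07849j
  [+6]  conj(Y_{7,6})(Ω₁) = 0.06371 + 0.24922j ; Y_{7,6}(Ω₂) = 0.05874 + 0.10547j ; Δ = -0.02254 + 0.02136j
  [+7]  conj(Y_{7,7})(Ω₁) = -0.21945 + 0.40808j ; Y_{7,7}(Ω₂) = -0.37159 - 0.32338j ; Δ = 0.21351 - 0.08067j
Total Σ_m = 0.43657 + 0.00000j. Multiply by 0.837758: 0.36574 + 0.00000j. P_7(cos γ) = 0.365741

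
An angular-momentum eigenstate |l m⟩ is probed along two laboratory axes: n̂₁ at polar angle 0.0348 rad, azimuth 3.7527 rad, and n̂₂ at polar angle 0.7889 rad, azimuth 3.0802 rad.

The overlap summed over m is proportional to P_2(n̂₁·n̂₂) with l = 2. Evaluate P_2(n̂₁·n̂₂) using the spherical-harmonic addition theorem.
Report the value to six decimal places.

Expand P_2 via completeness: Σ_{m} conj(Y_{2,m}) at Ω₁ times Y_{2,m} at Ω₂ —
  m=-2: Y*=+0.000160+0.000439i  Y=+0.193026+0.023821i  product +0.000020+0.000089i
  m=-1: Y*=-0.022001-0.015413i  Y=-0.385537-0.023699i  product +0.008117+0.006464i
  m=+0: Y*=+0.629638-0.000000i  Y=+0.154382+0.000000i  product +0.097205+0.000000i
  m=+1: Y*=+0.022001-0.015413i  Y=+0.385537-0.023699i  product +0.008117-0.006464i
  m=+2: Y*=+0.000160-0.000439i  Y=+0.193026-0.023821i  product +0.000020-0.000089i
Σ over m = +0.113480-0.000000i; ×(4π/5) → +0.285206-0.000000i. Real part: 0.285206

0.285206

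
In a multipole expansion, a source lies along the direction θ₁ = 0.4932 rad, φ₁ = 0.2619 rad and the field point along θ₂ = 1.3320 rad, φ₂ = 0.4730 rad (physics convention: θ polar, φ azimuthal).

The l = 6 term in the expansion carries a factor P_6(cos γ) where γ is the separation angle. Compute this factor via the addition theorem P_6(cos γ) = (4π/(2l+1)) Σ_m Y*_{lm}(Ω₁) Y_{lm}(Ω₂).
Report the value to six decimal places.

0.009585

Addition theorem: P_6(cos γ) = (4π/13) Σ_m Y*_{lm}(Ω₁) Y_{lm}(Ω₂), m = −6…6:
  m=-6: Y*=(-0.000003, 0.005441)  Y=(-0.387866, -0.121509)  product (0.000662, -0.002110)
  m=-5: Y*=(0.009058, 0.033874)  Y=(-0.244496, -0.240227)  product (0.005923, -0.010458)
  m=-4: Y*=(0.067484, 0.116994)  Y=(0.038606, 0.116030)  product (-0.010970, 0.012347)
  m=-3: Y*=(0.238211, 0.238355)  Y=(-0.050960, 0.333131)  product (-0.091543, 0.067209)
  m=-2: Y*=(0.436119, 0.251911)  Y=(0.017307, -0.023999)  product (0.013594, -0.006106)
  m=-1: Y*=(0.263617, 0.070664)  Y=(0.288665, -0.147723)  product (0.086536, -0.018544)
  m=+0: Y*=(-0.334810, -0.000000)  Y=(-0.004514, 0.000000)  product (0.001511, 0.000000)
  m=+1: Y*=(-0.263617, 0.070664)  Y=(-0.288665, -0.147723)  product (0.086536, 0.018544)
  m=+2: Y*=(0.436119, -0.251911)  Y=(0.017307, 0.023999)  product (0.013594, 0.006106)
  m=+3: Y*=(-0.238211, 0.238355)  Y=(0.050960, 0.333131)  product (-0.091543, -0.067209)
  m=+4: Y*=(0.067484, -0.116994)  Y=(0.038606, -0.116030)  product (-0.010970, -0.012347)
  m=+5: Y*=(-0.009058, 0.033874)  Y=(0.244496, -0.240227)  product (0.005923, 0.010458)
  m=+6: Y*=(-0.000003, -0.005441)  Y=(-0.387866, 0.121509)  product (0.000662, 0.002110)
Accumulated sum (0.009916, -0.000000); after 4π/(2l+1) scaling, (0.009585, -0.000000) ⇒ P_6 = 0.009585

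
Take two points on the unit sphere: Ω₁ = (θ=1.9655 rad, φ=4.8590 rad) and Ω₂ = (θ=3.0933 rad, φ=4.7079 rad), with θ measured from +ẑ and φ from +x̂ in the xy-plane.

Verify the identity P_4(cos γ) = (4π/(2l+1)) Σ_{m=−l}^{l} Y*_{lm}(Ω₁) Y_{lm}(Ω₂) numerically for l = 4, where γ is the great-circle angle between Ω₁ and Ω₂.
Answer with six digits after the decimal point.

Summing Y*_{l m}(θ₁,φ₁)·Y_{l m}(θ₂,φ₂) over m ∈ [−4, 4]; prefactor 4π/(2·4+1) = 1.396263:
  term(m=-4) = (0.000001, 0.000000)   from Y*(Ω₁)=(0.267646, 0.177829), Y(Ω₂)=(0.000002, 0.000000)
  term(m=-3) = (0.000048, 0.000023)   from Y*(Ω₁)=(0.161206, -0.342571), Y(Ω₂)=(-0.000002, 0.000141)
  term(m=-2) = (0.000045, 0.000014)   from Y*(Ω₁)=(-0.009570, -0.002889), Y(Ω₂)=(-0.004664, -0.000042)
  term(m=-1) = (-0.029644, -0.004514)   from Y*(Ω₁)=(0.048205, -0.326433), Y(Ω₂)=(0.000408, -0.090872)
  term(m=+0) = (-0.059350, -0.000000)   from Y*(Ω₁)=(-0.070955, -0.000000), Y(Ω₂)=(0.836444, 0.000000)
  term(m=+1) = (-0.029644, 0.004514)   from Y*(Ω₁)=(-0.048205, -0.326433), Y(Ω₂)=(-0.000408, -0.090872)
  term(m=+2) = (0.000045, -0.000014)   from Y*(Ω₁)=(-0.009570, 0.002889), Y(Ω₂)=(-0.004664, 0.000042)
  term(m=+3) = (0.000048, -0.000023)   from Y*(Ω₁)=(-0.161206, -0.342571), Y(Ω₂)=(0.000002, 0.000141)
  term(m=+4) = (0.000001, -0.000000)   from Y*(Ω₁)=(0.267646, -0.177829), Y(Ω₂)=(0.000002, -0.000000)
Total Σ_m = (-0.118452, 0.000000). Multiply by 1.396263: (-0.165390, 0.000000). P_4(cos γ) = -0.165390

-0.165390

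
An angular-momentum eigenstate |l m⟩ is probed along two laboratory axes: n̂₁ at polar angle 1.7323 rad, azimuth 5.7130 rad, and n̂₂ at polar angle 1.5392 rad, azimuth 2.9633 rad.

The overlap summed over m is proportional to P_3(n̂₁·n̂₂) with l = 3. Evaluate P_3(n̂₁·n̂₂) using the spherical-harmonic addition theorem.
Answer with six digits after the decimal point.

Addition theorem: P_3(cos γ) = (4π/7) Σ_m Y*_{lm}(Ω₁) Y_{lm}(Ω₂), m = −3…3:
  [-3]  conj(Y_{3,-3})(Ω₁) = -0.05588 - 0.39724j ; Y_{3,-3}(Ω₂) = -0.35841 - 0.21236j ; Δ = -0.06433 + 0.15424j
  [-2]  conj(Y_{3,-2})(Ω₁) = -0.06680 + 0.14549j ; Y_{3,-2}(Ω₂) = 0.03022 + 0.01126j ; Δ = -0.00366 + 0.00365j
  [-1]  conj(Y_{3,-1})(Ω₁) = -0.23380 + 0.14992j ; Y_{3,-1}(Ω₂) = 0.31631 + 0.05700j ; Δ = -0.08250 + 0.03409j
  [+0]  conj(Y_{3,0})(Ω₁) = 0.17226 + 0.00000j ; Y_{3,0}(Ω₂) = -0.03531 + 0.00000j ; Δ = -0.00608 + 0.00000j
  [+1]  conj(Y_{3,1})(Ω₁) = 0.23380 + 0.14992j ; Y_{3,1}(Ω₂) = -0.31631 + 0.05700j ; Δ = -0.08250 - 0.03409j
  [+2]  conj(Y_{3,2})(Ω₁) = -0.06680 - 0.14549j ; Y_{3,2}(Ω₂) = 0.03022 - 0.01126j ; Δ = -0.00366 - 0.00365j
  [+3]  conj(Y_{3,3})(Ω₁) = 0.05588 - 0.39724j ; Y_{3,3}(Ω₂) = 0.35841 - 0.21236j ; Δ = -0.06433 - 0.15424j
Total Σ_m = -0.30705 + 0.00000j. Multiply by 1.795196: -0.55121 + 0.00000j. P_3(cos γ) = -0.551208

-0.551208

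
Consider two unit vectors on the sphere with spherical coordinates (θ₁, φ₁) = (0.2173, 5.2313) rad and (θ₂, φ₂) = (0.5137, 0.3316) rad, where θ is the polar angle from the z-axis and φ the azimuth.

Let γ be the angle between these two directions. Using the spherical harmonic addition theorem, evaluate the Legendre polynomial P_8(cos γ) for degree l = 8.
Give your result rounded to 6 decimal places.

-0.353657

Expand P_8 via completeness: Σ_{m} conj(Y_{8,m}) at Ω₁ times Y_{8,m} at Ω₂ —
  m=-8: (-0.000001, -0.000002) × (-0.001547, -0.000823) = (0.000000, 0.000000)  (running Σ = (0.000000, 0.000000))
  m=-7: (0.000021, -0.000038) × (-0.008473, -0.009087) = (-0.000001, 0.000000)  (running Σ = (-0.000001, 0.000000))
  m=-6: (0.000503, -0.000014) × (-0.022369, -0.050251) = (-0.000012, -0.000025)  (running Σ = (-0.000012, -0.000025))
  m=-5: (0.002174, 0.003570) × (-0.014807, -0.169365) = (0.000572, -0.000421)  (running Σ = (0.000560, -0.000446))
  m=-4: (-0.012481, 0.022585) × (0.089146, -0.357470) = (0.006961, 0.006475)  (running Σ = (0.007521, 0.006029))
  m=-3: (-0.116804, 0.001643) × (0.281106, -0.432830) = (-0.032123, 0.051018)  (running Σ = (-0.024602, 0.057047))
  m=-2: (-0.186043, -0.315370) × (0.255545, -0.199644) = (-0.110504, -0.043449)  (running Σ = (-0.135106, 0.013598))
  m=-1: (0.336961, -0.590003) × (-0.214030, 0.073693) = (-0.028640, 0.151110)  (running Σ = (-0.163747, 0.164708))
  m=0: (0.364315, -0.000000) × (-0.414311, 0.000000) = (-0.150939, 0.000000)  (running Σ = (-0.314686, 0.164708))
  m=1: (-0.336961, -0.590003) × (0.214030, 0.073693) = (-0.028640, -0.151110)  (running Σ = (-0.343326, 0.013598))
  m=2: (-0.186043, 0.315370) × (0.255545, 0.199644) = (-0.110504, 0.043449)  (running Σ = (-0.453830, 0.057047))
  m=3: (0.116804, 0.001643) × (-0.281106, -0.432830) = (-0.032123, -0.051018)  (running Σ = (-0.485953, 0.006029))
  m=4: (-0.012481, -0.022585) × (0.089146, 0.357470) = (0.006961, -0.006475)  (running Σ = (-0.478993, -0.000446))
  m=5: (-0.002174, 0.003570) × (0.014807, -0.169365) = (0.000572, 0.000421)  (running Σ = (-0.478420, -0.000025))
  m=6: (0.000503, 0.000014) × (-0.022369, 0.050251) = (-0.000012, 0.000025)  (running Σ = (-0.478432, 0.000000))
  m=7: (-0.000021, -0.000038) × (0.008473, -0.009087) = (-0.000001, -0.000000)  (running Σ = (-0.478433, 0.000000))
  m=8: (-0.000001, 0.000002) × (-0.001547, 0.000823) = (0.000000, -0.000000)  (running Σ = (-0.478433, -0.000000))
Accumulated sum (-0.478433, -0.000000); after 4π/(2l+1) scaling, (-0.353657, -0.000000) ⇒ P_8 = -0.353657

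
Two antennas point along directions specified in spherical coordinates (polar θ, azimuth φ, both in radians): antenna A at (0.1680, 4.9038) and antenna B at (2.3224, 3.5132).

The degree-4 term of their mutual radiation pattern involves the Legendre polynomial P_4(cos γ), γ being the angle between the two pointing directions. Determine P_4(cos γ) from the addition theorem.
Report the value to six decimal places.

Term-by-term m-sum for l=4 (normalisation 4π/9 = 1.396263):
  [-4]  conj(Y_{4,-4})(Ω₁) = (0.000249, 0.000240) ; Y_{4,-4}(Ω₂) = (0.010625, -0.125633) ; Δ = (0.000033, -0.000029)
  [-3]  conj(Y_{4,-3})(Ω₁) = (-0.003134, 0.004844) ; Y_{4,-3}(Ω₂) = (0.146759, -0.299238) ; Δ = (0.000990, 0.001649)
  [-2]  conj(Y_{4,-2})(Ω₁) = (-0.050358, -0.020279) ; Y_{4,-2}(Ω₂) = (0.297602, -0.273497) ; Δ = (-0.020533, 0.007738)
  [-1]  conj(Y_{4,-1})(Ω₁) = (0.056446, -0.291284) ; Y_{4,-1}(Ω₂) = (0.057968, -0.022591) ; Δ = (-0.003308, -0.018160)
  [+0]  conj(Y_{4,0})(Ω₁) = (0.730870, -0.000000) ; Y_{4,0}(Ω₂) = (-0.357442, 0.000000) ; Δ = (-0.261244, 0.000000)
  [+1]  conj(Y_{4,1})(Ω₁) = (-0.056446, -0.291284) ; Y_{4,1}(Ω₂) = (-0.057968, -0.022591) ; Δ = (-0.003308, 0.018160)
  [+2]  conj(Y_{4,2})(Ω₁) = (-0.050358, 0.020279) ; Y_{4,2}(Ω₂) = (0.297602, 0.273497) ; Δ = (-0.020533, -0.007738)
  [+3]  conj(Y_{4,3})(Ω₁) = (0.003134, 0.004844) ; Y_{4,3}(Ω₂) = (-0.146759, -0.299238) ; Δ = (0.000990, -0.001649)
  [+4]  conj(Y_{4,4})(Ω₁) = (0.000249, -0.000240) ; Y_{4,4}(Ω₂) = (0.010625, 0.125633) ; Δ = (0.000033, 0.000029)
Accumulated sum (-0.306882, 0.000000); after 4π/(2l+1) scaling, (-0.428488, 0.000000) ⇒ P_4 = -0.428488

-0.428488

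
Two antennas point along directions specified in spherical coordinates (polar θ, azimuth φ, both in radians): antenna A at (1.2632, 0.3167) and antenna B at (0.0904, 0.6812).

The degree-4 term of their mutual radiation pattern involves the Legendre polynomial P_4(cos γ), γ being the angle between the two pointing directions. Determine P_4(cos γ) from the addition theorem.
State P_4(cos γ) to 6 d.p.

Addition theorem: P_4(cos γ) = (4π/9) Σ_m Y*_{lm}(Ω₁) Y_{lm}(Ω₂), m = −4…4:
  [-4]  conj(Y_{4,-4})(Ω₁) = 0.10929 + 0.34838j ; Y_{4,-4}(Ω₂) = -0.00003 - 0.00001j ; Δ = 0.00000 - 0.00001j
  [-3]  conj(Y_{4,-3})(Ω₁) = 0.19081 + 0.26688j ; Y_{4,-3}(Ω₂) = -0.00042 - 0.00082j ; Δ = 0.00014 - 0.00027j
  [-2]  conj(Y_{4,-2})(Ω₁) = -0.08776 - 0.06444j ; Y_{4,-2}(Ω₂) = 0.00335 - 0.01585j ; Δ = -0.00132 + 0.00118j
  [-1]  conj(Y_{4,-1})(Ω₁) = -0.30593 - 0.10026j ; Y_{4,-1}(Ω₂) = 0.13028 - 0.10561j ; Δ = -0.05045 + 0.01925j
  [+0]  conj(Y_{4,0})(Ω₁) = 0.05755 + 0.00000j ; Y_{4,0}(Ω₂) = 0.81204 + 0.00000j ; Δ = 0.04673 + 0.00000j
  [+1]  conj(Y_{4,1})(Ω₁) = 0.30593 - 0.10026j ; Y_{4,1}(Ω₂) = -0.13028 - 0.10561j ; Δ = -0.05045 - 0.01925j
  [+2]  conj(Y_{4,2})(Ω₁) = -0.08776 + 0.06444j ; Y_{4,2}(Ω₂) = 0.00335 + 0.01585j ; Δ = -0.00132 - 0.00118j
  [+3]  conj(Y_{4,3})(Ω₁) = -0.19081 + 0.26688j ; Y_{4,3}(Ω₂) = 0.00042 - 0.00082j ; Δ = 0.00014 + 0.00027j
  [+4]  conj(Y_{4,4})(Ω₁) = 0.10929 - 0.34838j ; Y_{4,4}(Ω₂) = -0.00003 + 0.00001j ; Δ = 0.00000 + 0.00001j
Σ over m = -0.05651 + 0.00000j; ×(4π/9) → -0.07890 + 0.00000j. Real part: -0.078902

-0.078902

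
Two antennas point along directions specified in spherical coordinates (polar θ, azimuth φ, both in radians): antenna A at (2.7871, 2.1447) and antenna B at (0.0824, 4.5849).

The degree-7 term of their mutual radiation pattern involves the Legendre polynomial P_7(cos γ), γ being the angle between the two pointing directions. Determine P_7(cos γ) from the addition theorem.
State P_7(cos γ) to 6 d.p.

-0.098447

Expand P_7 via completeness: Σ_{m} conj(Y_{7,m}) at Ω₁ times Y_{7,m} at Ω₂ —
  [-7]  conj(Y_{7,-7})(Ω₁) = -0.000233+0.000194i ; Y_{7,-7}(Ω₂) = +0.000000-0.000000i ; Δ = -0.000000+0.000000i
  [-6]  conj(Y_{7,-6})(Ω₁) = -0.002930-0.000912i ; Y_{7,-6}(Ω₂) = -0.000000-0.000000i ; Δ = +0.000000+0.000000i
  [-5]  conj(Y_{7,-5})(Ω₁) = -0.005184-0.018583i ; Y_{7,-5}(Ω₂) = -0.000010+0.000013i ; Δ = +0.000000+0.000000i
  [-4]  conj(Y_{7,-4})(Ω₁) = +0.055867-0.063081i ; Y_{7,-4}(Ω₂) = +0.000290+0.000162i ; Δ = +0.000026-0.000009i
  [-3]  conj(Y_{7,-3})(Ω₁) = +0.254196+0.038656i ; Y_{7,-3}(Ω₂) = +0.001808-0.004493i ; Δ = +0.000633-0.001072i
  [-2]  conj(Y_{7,-2})(Ω₁) = +0.209515+0.465420i ; Y_{7,-2}(Ω₂) = -0.047852-0.012473i ; Δ = -0.004221-0.024885i
  [-1]  conj(Y_{7,-1})(Ω₁) = -0.273203+0.422595i ; Y_{7,-1}(Ω₂) = -0.040848+0.318663i ; Δ = -0.123506-0.104322i
  [+0]  conj(Y_{7,0})(Ω₁) = +0.137846-0.000000i ; Y_{7,0}(Ω₂) = +0.991108+0.000000i ; Δ = +0.136620+0.000000i
  [+1]  conj(Y_{7,1})(Ω₁) = +0.273203+0.422595i ; Y_{7,1}(Ω₂) = +0.040848+0.318663i ; Δ = -0.123506+0.104322i
  [+2]  conj(Y_{7,2})(Ω₁) = +0.209515-0.465420i ; Y_{7,2}(Ω₂) = -0.047852+0.012473i ; Δ = -0.004221+0.024885i
  [+3]  conj(Y_{7,3})(Ω₁) = -0.254196+0.038656i ; Y_{7,3}(Ω₂) = -0.001808-0.004493i ; Δ = +0.000633+0.001072i
  [+4]  conj(Y_{7,4})(Ω₁) = +0.055867+0.063081i ; Y_{7,4}(Ω₂) = +0.000290-0.000162i ; Δ = +0.000026+0.000009i
  [+5]  conj(Y_{7,5})(Ω₁) = +0.005184-0.018583i ; Y_{7,5}(Ω₂) = +0.000010+0.000013i ; Δ = +0.000000-0.000000i
  [+6]  conj(Y_{7,6})(Ω₁) = -0.002930+0.000912i ; Y_{7,6}(Ω₂) = -0.000000+0.000000i ; Δ = +0.000000-0.000000i
  [+7]  conj(Y_{7,7})(Ω₁) = +0.000233+0.000194i ; Y_{7,7}(Ω₂) = -0.000000-0.000000i ; Δ = -0.000000-0.000000i
Σ over m = -0.117513+0.000000i; ×(4π/15) → -0.098447+0.000000i. Real part: -0.098447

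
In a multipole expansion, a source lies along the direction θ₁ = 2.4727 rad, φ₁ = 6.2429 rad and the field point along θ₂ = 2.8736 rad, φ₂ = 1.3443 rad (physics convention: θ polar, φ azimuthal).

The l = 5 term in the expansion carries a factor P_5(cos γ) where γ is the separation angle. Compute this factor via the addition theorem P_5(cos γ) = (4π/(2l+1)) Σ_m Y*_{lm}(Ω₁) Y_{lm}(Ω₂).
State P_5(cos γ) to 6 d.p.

-0.412052

Expand P_5 via completeness: Σ_{m} conj(Y_{5,m}) at Ω₁ times Y_{5,m} at Ω₂ —
  m=-5: 0.04170 - 0.00852j × 0.00055 - 0.00026j = 0.00002 - 0.00002j  (running Σ = 0.00002 - 0.00002j)
  m=-4: -0.16806 + 0.02732j × -0.00429 - 0.00548j = 0.00087 + 0.00080j  (running Σ = 0.00089 + 0.00079j)
  m=-3: 0.37172 - 0.04514j × -0.02974 + 0.03682j = -0.00939 + 0.01503j  (running Σ = -0.00850 + 0.01582j)
  m=-2: -0.43132 + 0.03483j × 0.18439 + 0.08975j = -0.08266 - 0.03229j  (running Σ = -0.09116 - 0.01647j)
  m=-1: 0.06710 - 0.00270j × 0.11694 - 0.50743j = 0.00647 - 0.03436j  (running Σ = -0.08469 - 0.05084j)
  m=0: 0.38703 + 0.00000j × -0.49432 + 0.00000j = -0.19132 + 0.00000j  (running Σ = -0.27600 - 0.05084j)
  m=1: -0.06710 - 0.00270j × -0.11694 - 0.50743j = 0.00647 + 0.03436j  (running Σ = -0.26953 - 0.01647j)
  m=2: -0.43132 - 0.03483j × 0.18439 - 0.08975j = -0.08266 + 0.03229j  (running Σ = -0.35219 + 0.01582j)
  m=3: -0.37172 - 0.04514j × 0.02974 + 0.03682j = -0.00939 - 0.01503j  (running Σ = -0.36158 + 0.00079j)
  m=4: -0.16806 - 0.02732j × -0.00429 + 0.00548j = 0.00087 - 0.00080j  (running Σ = -0.36071 - 0.00002j)
  m=5: -0.04170 - 0.00852j × -0.00055 - 0.00026j = 0.00002 + 0.00002j  (running Σ = -0.36069 - 0.00000j)
Σ over m = -0.36069 - 0.00000j; ×(4π/11) → -0.41205 - 0.00000j. Real part: -0.412052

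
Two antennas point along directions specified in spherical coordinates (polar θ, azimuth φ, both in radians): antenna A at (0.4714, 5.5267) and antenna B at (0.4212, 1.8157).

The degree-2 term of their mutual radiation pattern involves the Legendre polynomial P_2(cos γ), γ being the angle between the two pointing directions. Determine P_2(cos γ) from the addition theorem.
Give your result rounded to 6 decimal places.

0.146853

Expand P_2 via completeness: Σ_{m} conj(Y_{2,m}) at Ω₁ times Y_{2,m} at Ω₂ —
  m=-2: Y*=(0.004604, -0.079531)  Y=(-0.056979, 0.030378)  product (0.002154, 0.004671)
  m=-1: Y*=(0.227321, -0.214542)  Y=(-0.069891, -0.279653)  product (-0.075885, -0.048577)
  m=+0: Y*=(0.435646, -0.000000)  Y=(0.472618, 0.000000)  product (0.205894, 0.000000)
  m=+1: Y*=(-0.227321, -0.214542)  Y=(0.069891, -0.279653)  product (-0.075885, 0.048577)
  m=+2: Y*=(0.004604, 0.079531)  Y=(-0.056979, -0.030378)  product (0.002154, -0.004671)
Accumulated sum (0.058431, 0.000000); after 4π/(2l+1) scaling, (0.146853, 0.000000) ⇒ P_2 = 0.146853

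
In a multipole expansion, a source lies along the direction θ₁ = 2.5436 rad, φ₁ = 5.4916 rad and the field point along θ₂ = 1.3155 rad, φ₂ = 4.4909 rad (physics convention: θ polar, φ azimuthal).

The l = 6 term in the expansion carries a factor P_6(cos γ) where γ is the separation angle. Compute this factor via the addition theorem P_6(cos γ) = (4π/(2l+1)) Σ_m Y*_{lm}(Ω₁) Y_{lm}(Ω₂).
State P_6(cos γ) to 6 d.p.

-0.265796

Summing Y*_{l m}(θ₁,φ₁)·Y_{l m}(θ₂,φ₂) over m ∈ [−6, 6]; prefactor 4π/(2·6+1) = 0.966644:
  m=-6: (0.000571, 0.015371) × (-0.094950, -0.384892) = (0.005862, -0.001679)  (running Σ = (0.005862, -0.001679))
  m=-5: (0.053573, -0.056995) × (-0.320622, 0.160192) = (-0.008047, 0.026856)  (running Σ = (-0.002185, 0.025177))
  m=-4: (-0.233384, 0.005777) × (-0.059048, -0.072301) = (0.014199, 0.016533)  (running Σ = (0.012014, 0.041709))
  m=-3: (0.312228, 0.300847) × (-0.211206, 0.269641) = (-0.147065, 0.020649)  (running Σ = (-0.135051, 0.062358))
  m=-2: (-0.005239, -0.423358) × (0.003773, 0.001790) = (0.000738, -0.001607)  (running Σ = (-0.134313, 0.060751))
  m=-1: (0.012815, -0.012974) × (-0.071231, 0.316325) = (0.003191, 0.004978)  (running Σ = (-0.131122, 0.065729))
  m=0: (-0.421449, -0.000000) × (0.030192, 0.000000) = (-0.012724, -0.000000)  (running Σ = (-0.143846, 0.065729))
  m=1: (-0.012815, -0.012974) × (0.071231, 0.316325) = (0.003191, -0.004978)  (running Σ = (-0.140654, 0.060751))
  m=2: (-0.005239, 0.423358) × (0.003773, -0.001790) = (0.000738, 0.001607)  (running Σ = (-0.139916, 0.062358))
  m=3: (-0.312228, 0.300847) × (0.211206, 0.269641) = (-0.147065, -0.020649)  (running Σ = (-0.286981, 0.041709))
  m=4: (-0.233384, -0.005777) × (-0.059048, 0.072301) = (0.014199, -0.016533)  (running Σ = (-0.272783, 0.025177))
  m=5: (-0.053573, -0.056995) × (0.320622, 0.160192) = (-0.008047, -0.026856)  (running Σ = (-0.280829, -0.001679))
  m=6: (0.000571, -0.015371) × (-0.094950, 0.384892) = (0.005862, 0.001679)  (running Σ = (-0.274967, 0.000000))
Accumulated sum (-0.274967, 0.000000); after 4π/(2l+1) scaling, (-0.265796, 0.000000) ⇒ P_6 = -0.265796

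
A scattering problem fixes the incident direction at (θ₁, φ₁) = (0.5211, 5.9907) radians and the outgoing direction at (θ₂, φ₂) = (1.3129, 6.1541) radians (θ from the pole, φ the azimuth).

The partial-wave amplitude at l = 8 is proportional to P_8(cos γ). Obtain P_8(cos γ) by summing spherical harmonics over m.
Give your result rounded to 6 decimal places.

Addition theorem: P_8(cos γ) = (4π/17) Σ_m Y*_{lm}(Ω₁) Y_{lm}(Ω₂), m = −8…8:
  m=-8: Y*=(-0.001352, -0.001397)  Y=(0.201852, 0.338185)  product (0.000200, -0.000739)
  m=-7: Y*=(-0.006217, -0.012041)  Y=(0.257130, 0.326429)  product (0.002332, -0.005125)
  m=-6: Y*=(-0.010787, -0.057926)  Y=(-0.005336, -0.005221)  product (-0.000245, 0.000365)
  m=-5: Y*=(0.019318, -0.177563)  Y=(-0.283461, -0.213450)  product (-0.043377, 0.046209)
  m=-4: Y*=(0.147710, -0.348535)  Y=(-0.107039, -0.060768)  product (-0.036990, 0.028331)
  m=-3: Y*=(0.329017, -0.395944)  Y=(0.274827, 0.112089)  product (0.134804, -0.071937)
  m=-2: Y*=(0.251311, -0.166443)  Y=(0.169372, 0.044725)  product (0.050009, -0.016951)
  m=-1: Y*=(-0.238257, 0.071744)  Y=(-0.263896, -0.034256)  product (0.065333, -0.010771)
  m=+0: Y*=(-0.399386, -0.000000)  Y=(-0.189272, 0.000000)  product (0.075592, 0.000000)
  m=+1: Y*=(0.238257, 0.071744)  Y=(0.263896, -0.034256)  product (0.065333, 0.010771)
  m=+2: Y*=(0.251311, 0.166443)  Y=(0.169372, -0.044725)  product (0.050009, 0.016951)
  m=+3: Y*=(-0.329017, -0.395944)  Y=(-0.274827, 0.112089)  product (0.134804, 0.071937)
  m=+4: Y*=(0.147710, 0.348535)  Y=(-0.107039, 0.060768)  product (-0.036990, -0.028331)
  m=+5: Y*=(-0.019318, -0.177563)  Y=(0.283461, -0.213450)  product (-0.043377, -0.046209)
  m=+6: Y*=(-0.010787, 0.057926)  Y=(-0.005336, 0.005221)  product (-0.000245, -0.000365)
  m=+7: Y*=(0.006217, -0.012041)  Y=(-0.257130, 0.326429)  product (0.002332, 0.005125)
  m=+8: Y*=(-0.001352, 0.001397)  Y=(0.201852, -0.338185)  product (0.000200, 0.000739)
Σ over m = (0.419723, -0.000000); ×(4π/17) → (0.310259, -0.000000). Real part: 0.310259

0.310259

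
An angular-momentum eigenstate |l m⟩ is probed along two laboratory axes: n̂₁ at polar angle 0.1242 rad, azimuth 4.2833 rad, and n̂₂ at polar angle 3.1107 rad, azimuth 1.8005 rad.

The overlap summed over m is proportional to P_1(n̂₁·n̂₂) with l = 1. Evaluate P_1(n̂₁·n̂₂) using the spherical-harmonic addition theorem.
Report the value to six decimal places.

-0.994849

Summing Y*_{l m}(θ₁,φ₁)·Y_{l m}(θ₂,φ₂) over m ∈ [−1, 1]; prefactor 4π/(2·1+1) = 4.188790:
  m=-1: (-0.017807, -0.038920) × (-0.002430, -0.010391) = (-0.000361, 0.000280)  (running Σ = (-0.000361, 0.000280))
  m=0: (0.484839, -0.000000) × (-0.488369, 0.000000) = (-0.236780, 0.000000)  (running Σ = (-0.237142, 0.000280))
  m=1: (0.017807, -0.038920) × (0.002430, -0.010391) = (-0.000361, -0.000280)  (running Σ = (-0.237503, 0.000000))
Accumulated sum (-0.237503, 0.000000); after 4π/(2l+1) scaling, (-0.994849, 0.000000) ⇒ P_1 = -0.994849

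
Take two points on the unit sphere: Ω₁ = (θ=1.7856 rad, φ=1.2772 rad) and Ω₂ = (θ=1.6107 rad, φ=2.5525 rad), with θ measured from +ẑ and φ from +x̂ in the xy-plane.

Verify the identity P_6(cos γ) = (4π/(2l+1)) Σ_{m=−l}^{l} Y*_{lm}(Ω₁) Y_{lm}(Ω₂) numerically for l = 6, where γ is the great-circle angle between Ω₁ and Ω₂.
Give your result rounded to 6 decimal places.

Term-by-term m-sum for l=6 (normalisation 4π/13 = 0.966644):
  [-6]  conj(Y_{6,-6})(Ω₁) = 0.07968 + 0.41256j ; Y_{6,-6}(Ω₂) = -0.44414 - 0.18410j ; Δ = 0.04057 - 0.19790j
  [-5]  conj(Y_{6,-5})(Ω₁) = -0.31588 - 0.03259j ; Y_{6,-5}(Ω₂) = -0.06522 + 0.01296j ; Δ = 0.02102 - 0.00197j
  [-4]  conj(Y_{6,-4})(Ω₁) = -0.06279 + 0.15001j ; Y_{6,-4}(Ω₂) = 0.24712 - 0.24703j ; Δ = 0.02154 + 0.05258j
  [-3]  conj(Y_{6,-3})(Ω₁) = -0.24970 - 0.20609j ; Y_{6,-3}(Ω₂) = 0.01509 - 0.07583j ; Δ = -0.01940 + 0.01582j
  [-2]  conj(Y_{6,-2})(Ω₁) = -0.06478 + 0.04311j ; Y_{6,-2}(Ω₂) = 0.12086 + 0.29185j ; Δ = -0.02041 - 0.01370j
  [-1]  conj(Y_{6,-1})(Ω₁) = -0.09199 - 0.30428j ; Y_{6,-1}(Ω₂) = 0.06762 + 0.04519j ; Δ = 0.00753 - 0.02473j
  [+0]  conj(Y_{6,0})(Ω₁) = -0.05454 + 0.00000j ; Y_{6,0}(Ω₂) = -0.30727 + 0.00000j ; Δ = 0.01676 + 0.00000j
  [+1]  conj(Y_{6,1})(Ω₁) = 0.09199 - 0.30428j ; Y_{6,1}(Ω₂) = -0.06762 + 0.04519j ; Δ = 0.00753 + 0.02473j
  [+2]  conj(Y_{6,2})(Ω₁) = -0.06478 - 0.04311j ; Y_{6,2}(Ω₂) = 0.12086 - 0.29185j ; Δ = -0.02041 + 0.01370j
  [+3]  conj(Y_{6,3})(Ω₁) = 0.24970 - 0.20609j ; Y_{6,3}(Ω₂) = -0.01509 - 0.07583j ; Δ = -0.01940 - 0.01582j
  [+4]  conj(Y_{6,4})(Ω₁) = -0.06279 - 0.15001j ; Y_{6,4}(Ω₂) = 0.24712 + 0.24703j ; Δ = 0.02154 - 0.05258j
  [+5]  conj(Y_{6,5})(Ω₁) = 0.31588 - 0.03259j ; Y_{6,5}(Ω₂) = 0.06522 + 0.01296j ; Δ = 0.02102 + 0.00197j
  [+6]  conj(Y_{6,6})(Ω₁) = 0.07968 - 0.41256j ; Y_{6,6}(Ω₂) = -0.44414 + 0.18410j ; Δ = 0.04057 + 0.19790j
Total Σ_m = 0.11846 + 0.00000j. Multiply by 0.966644: 0.11451 + 0.00000j. P_6(cos γ) = 0.114509

0.114509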